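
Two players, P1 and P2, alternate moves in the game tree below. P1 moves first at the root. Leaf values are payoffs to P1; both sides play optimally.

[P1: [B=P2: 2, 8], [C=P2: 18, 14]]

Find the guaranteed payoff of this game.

14

B (P2): min(2, 8) = 2
C (P2): min(18, 14) = 14
Root (P1): max(2, 14) = 14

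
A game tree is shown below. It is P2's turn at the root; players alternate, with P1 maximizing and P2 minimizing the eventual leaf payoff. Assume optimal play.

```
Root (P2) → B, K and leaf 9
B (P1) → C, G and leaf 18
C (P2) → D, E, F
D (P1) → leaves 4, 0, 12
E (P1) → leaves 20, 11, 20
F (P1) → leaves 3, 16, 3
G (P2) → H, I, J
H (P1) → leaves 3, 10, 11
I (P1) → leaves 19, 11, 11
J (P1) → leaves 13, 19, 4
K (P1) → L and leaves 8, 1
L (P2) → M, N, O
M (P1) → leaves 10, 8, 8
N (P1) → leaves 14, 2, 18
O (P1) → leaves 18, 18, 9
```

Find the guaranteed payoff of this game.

D (P1): max(4, 0, 12) = 12
E (P1): max(20, 11, 20) = 20
F (P1): max(3, 16, 3) = 16
C (P2): min(12, 20, 16) = 12
H (P1): max(3, 10, 11) = 11
I (P1): max(19, 11, 11) = 19
J (P1): max(13, 19, 4) = 19
G (P2): min(11, 19, 19) = 11
B (P1): max(12, 11, 18) = 18
M (P1): max(10, 8, 8) = 10
N (P1): max(14, 2, 18) = 18
O (P1): max(18, 18, 9) = 18
L (P2): min(10, 18, 18) = 10
K (P1): max(10, 8, 1) = 10
Root (P2): min(18, 10, 9) = 9

9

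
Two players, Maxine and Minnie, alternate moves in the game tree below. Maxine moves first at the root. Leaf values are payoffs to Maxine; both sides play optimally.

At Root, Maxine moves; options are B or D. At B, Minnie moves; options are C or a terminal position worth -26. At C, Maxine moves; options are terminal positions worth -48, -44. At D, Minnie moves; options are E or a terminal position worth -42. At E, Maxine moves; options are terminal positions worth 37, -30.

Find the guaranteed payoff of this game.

C (Maxine): max(-48, -44) = -44
B (Minnie): min(-44, -26) = -44
E (Maxine): max(37, -30) = 37
D (Minnie): min(37, -42) = -42
Root (Maxine): max(-44, -42) = -42

-42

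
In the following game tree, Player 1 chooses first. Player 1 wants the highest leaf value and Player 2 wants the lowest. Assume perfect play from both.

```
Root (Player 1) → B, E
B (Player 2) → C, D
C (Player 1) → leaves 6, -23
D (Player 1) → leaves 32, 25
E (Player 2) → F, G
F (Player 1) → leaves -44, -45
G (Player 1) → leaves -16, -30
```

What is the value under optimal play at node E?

F: max(-44, -45) = -44
G: max(-16, -30) = -16
E: min(-44, -16) = -44

-44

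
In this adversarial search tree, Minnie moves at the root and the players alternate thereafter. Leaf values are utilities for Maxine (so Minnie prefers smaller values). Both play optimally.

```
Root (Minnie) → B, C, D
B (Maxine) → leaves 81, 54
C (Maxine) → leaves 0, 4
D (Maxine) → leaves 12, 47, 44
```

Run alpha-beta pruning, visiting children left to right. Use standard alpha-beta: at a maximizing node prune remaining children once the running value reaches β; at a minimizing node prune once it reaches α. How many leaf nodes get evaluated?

5

B [α=-∞,β=+∞]: v=81
C [α=-∞,β=81]: v=4
D [α=-∞,β=4]: v=12 after child 1 ≥ β → β-cutoff, skip 2
Root [α=-∞,β=+∞]: v=4
Leaves evaluated: 5 of 7.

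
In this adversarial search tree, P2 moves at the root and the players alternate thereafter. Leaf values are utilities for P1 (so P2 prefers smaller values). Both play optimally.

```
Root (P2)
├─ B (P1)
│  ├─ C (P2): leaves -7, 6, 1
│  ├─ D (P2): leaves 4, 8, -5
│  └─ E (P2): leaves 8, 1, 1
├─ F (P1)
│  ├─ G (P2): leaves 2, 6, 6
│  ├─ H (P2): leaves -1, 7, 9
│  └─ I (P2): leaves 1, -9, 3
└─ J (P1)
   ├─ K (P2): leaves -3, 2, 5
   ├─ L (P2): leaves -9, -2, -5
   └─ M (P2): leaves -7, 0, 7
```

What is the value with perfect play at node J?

-3

K: min(-3, 2, 5) = -3
L: min(-9, -2, -5) = -9
M: min(-7, 0, 7) = -7
J: max(-3, -9, -7) = -3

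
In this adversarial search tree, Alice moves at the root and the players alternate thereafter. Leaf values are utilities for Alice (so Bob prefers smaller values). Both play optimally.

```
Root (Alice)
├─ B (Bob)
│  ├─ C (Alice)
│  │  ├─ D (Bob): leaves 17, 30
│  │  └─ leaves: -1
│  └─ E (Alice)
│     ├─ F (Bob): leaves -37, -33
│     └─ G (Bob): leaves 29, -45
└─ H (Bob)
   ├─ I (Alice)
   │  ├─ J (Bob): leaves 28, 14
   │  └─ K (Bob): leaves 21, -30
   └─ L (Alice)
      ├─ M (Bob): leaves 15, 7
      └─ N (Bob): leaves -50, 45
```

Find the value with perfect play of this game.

7

D (Bob): min(17, 30) = 17
C (Alice): max(17, -1) = 17
F (Bob): min(-37, -33) = -37
G (Bob): min(29, -45) = -45
E (Alice): max(-37, -45) = -37
B (Bob): min(17, -37) = -37
J (Bob): min(28, 14) = 14
K (Bob): min(21, -30) = -30
I (Alice): max(14, -30) = 14
M (Bob): min(15, 7) = 7
N (Bob): min(-50, 45) = -50
L (Alice): max(7, -50) = 7
H (Bob): min(14, 7) = 7
Root (Alice): max(-37, 7) = 7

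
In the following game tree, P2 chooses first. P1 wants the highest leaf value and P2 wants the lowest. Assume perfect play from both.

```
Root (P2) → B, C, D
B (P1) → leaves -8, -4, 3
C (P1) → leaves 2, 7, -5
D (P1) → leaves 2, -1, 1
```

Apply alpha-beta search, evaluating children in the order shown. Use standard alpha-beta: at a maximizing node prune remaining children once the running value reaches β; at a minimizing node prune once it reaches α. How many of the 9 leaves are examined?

8

B [α=-∞,β=+∞]: v=3
C [α=-∞,β=3]: v=7 after child 2 ≥ β → β-cutoff, skip 1
D [α=-∞,β=3]: v=2
Root [α=-∞,β=+∞]: v=2
Leaves evaluated: 8 of 9.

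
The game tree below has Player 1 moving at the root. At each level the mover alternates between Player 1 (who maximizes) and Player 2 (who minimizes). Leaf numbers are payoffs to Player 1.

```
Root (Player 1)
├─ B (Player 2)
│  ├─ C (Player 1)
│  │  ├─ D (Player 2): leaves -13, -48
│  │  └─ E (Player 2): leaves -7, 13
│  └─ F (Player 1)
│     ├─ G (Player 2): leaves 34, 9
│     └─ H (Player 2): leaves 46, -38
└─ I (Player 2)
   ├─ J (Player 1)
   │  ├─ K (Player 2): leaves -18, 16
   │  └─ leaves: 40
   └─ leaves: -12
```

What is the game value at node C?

D: min(-13, -48) = -48
E: min(-7, 13) = -7
C: max(-48, -7) = -7

-7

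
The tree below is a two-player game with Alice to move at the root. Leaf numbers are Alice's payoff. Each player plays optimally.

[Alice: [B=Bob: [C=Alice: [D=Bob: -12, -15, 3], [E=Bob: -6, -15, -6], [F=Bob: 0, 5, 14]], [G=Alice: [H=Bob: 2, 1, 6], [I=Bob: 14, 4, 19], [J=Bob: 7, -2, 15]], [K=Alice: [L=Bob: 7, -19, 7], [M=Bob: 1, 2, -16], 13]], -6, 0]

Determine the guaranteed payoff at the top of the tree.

0

D (Bob): min(-12, -15, 3) = -15
E (Bob): min(-6, -15, -6) = -15
F (Bob): min(0, 5, 14) = 0
C (Alice): max(-15, -15, 0) = 0
H (Bob): min(2, 1, 6) = 1
I (Bob): min(14, 4, 19) = 4
J (Bob): min(7, -2, 15) = -2
G (Alice): max(1, 4, -2) = 4
L (Bob): min(7, -19, 7) = -19
M (Bob): min(1, 2, -16) = -16
K (Alice): max(-19, -16, 13) = 13
B (Bob): min(0, 4, 13) = 0
Root (Alice): max(0, -6, 0) = 0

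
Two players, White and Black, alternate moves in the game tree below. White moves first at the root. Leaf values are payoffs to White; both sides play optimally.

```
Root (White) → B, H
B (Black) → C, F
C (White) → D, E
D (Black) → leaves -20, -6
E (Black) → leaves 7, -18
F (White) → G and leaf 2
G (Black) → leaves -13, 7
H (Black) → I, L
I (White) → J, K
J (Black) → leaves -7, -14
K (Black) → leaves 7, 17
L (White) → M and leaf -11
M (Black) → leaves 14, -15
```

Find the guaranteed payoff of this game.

D (Black): min(-20, -6) = -20
E (Black): min(7, -18) = -18
C (White): max(-20, -18) = -18
G (Black): min(-13, 7) = -13
F (White): max(-13, 2) = 2
B (Black): min(-18, 2) = -18
J (Black): min(-7, -14) = -14
K (Black): min(7, 17) = 7
I (White): max(-14, 7) = 7
M (Black): min(14, -15) = -15
L (White): max(-15, -11) = -11
H (Black): min(7, -11) = -11
Root (White): max(-18, -11) = -11

-11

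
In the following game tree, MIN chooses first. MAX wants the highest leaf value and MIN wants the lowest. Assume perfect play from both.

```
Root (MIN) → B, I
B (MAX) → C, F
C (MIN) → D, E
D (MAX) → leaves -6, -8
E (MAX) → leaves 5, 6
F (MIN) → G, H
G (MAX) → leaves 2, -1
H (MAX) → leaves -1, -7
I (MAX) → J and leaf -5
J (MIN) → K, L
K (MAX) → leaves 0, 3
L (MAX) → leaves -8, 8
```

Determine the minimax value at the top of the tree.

-1

D (MAX): max(-6, -8) = -6
E (MAX): max(5, 6) = 6
C (MIN): min(-6, 6) = -6
G (MAX): max(2, -1) = 2
H (MAX): max(-1, -7) = -1
F (MIN): min(2, -1) = -1
B (MAX): max(-6, -1) = -1
K (MAX): max(0, 3) = 3
L (MAX): max(-8, 8) = 8
J (MIN): min(3, 8) = 3
I (MAX): max(3, -5) = 3
Root (MIN): min(-1, 3) = -1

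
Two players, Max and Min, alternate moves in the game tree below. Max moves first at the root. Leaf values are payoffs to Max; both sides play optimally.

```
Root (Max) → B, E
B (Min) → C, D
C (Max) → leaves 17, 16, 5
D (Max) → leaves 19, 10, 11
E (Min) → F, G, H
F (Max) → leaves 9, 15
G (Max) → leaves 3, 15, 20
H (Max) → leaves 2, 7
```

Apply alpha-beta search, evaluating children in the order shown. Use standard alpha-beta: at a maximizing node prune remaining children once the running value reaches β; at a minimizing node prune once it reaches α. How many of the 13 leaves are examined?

6

C [α=-∞,β=+∞]: v=17
D [α=-∞,β=17]: v=19 after child 1 ≥ β → β-cutoff, skip 2
B [α=-∞,β=+∞]: v=17
F [α=17,β=+∞]: v=15
E [α=17,β=+∞]: v=15 after child 1 ≤ α → α-cutoff, skip 2
Root [α=-∞,β=+∞]: v=17
Leaves evaluated: 6 of 13.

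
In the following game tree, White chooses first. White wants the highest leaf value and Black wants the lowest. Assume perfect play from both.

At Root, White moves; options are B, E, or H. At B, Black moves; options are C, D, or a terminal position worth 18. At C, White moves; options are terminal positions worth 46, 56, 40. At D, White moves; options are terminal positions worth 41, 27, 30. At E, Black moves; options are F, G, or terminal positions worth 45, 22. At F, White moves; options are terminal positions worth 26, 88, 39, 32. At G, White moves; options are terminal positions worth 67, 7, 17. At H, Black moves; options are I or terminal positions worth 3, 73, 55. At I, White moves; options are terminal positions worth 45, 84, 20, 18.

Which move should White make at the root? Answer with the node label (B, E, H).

E

C (White): max(46, 56, 40) = 56
D (White): max(41, 27, 30) = 41
B (Black): min(56, 41, 18) = 18
F (White): max(26, 88, 39, 32) = 88
G (White): max(67, 7, 17) = 67
E (Black): min(88, 67, 45, 22) = 22
I (White): max(45, 84, 20, 18) = 84
H (Black): min(84, 3, 73, 55) = 3
Root (White): max(18, 22, 3) = 22
White picks the child with the highest value: E (value 22).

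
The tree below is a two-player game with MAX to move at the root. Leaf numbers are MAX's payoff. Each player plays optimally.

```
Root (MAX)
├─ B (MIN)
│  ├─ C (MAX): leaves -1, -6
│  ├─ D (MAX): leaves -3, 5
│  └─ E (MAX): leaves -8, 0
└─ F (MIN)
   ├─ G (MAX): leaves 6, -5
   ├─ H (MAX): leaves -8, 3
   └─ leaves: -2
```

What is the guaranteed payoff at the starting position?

C (MAX): max(-1, -6) = -1
D (MAX): max(-3, 5) = 5
E (MAX): max(-8, 0) = 0
B (MIN): min(-1, 5, 0) = -1
G (MAX): max(6, -5) = 6
H (MAX): max(-8, 3) = 3
F (MIN): min(6, 3, -2) = -2
Root (MAX): max(-1, -2) = -1

-1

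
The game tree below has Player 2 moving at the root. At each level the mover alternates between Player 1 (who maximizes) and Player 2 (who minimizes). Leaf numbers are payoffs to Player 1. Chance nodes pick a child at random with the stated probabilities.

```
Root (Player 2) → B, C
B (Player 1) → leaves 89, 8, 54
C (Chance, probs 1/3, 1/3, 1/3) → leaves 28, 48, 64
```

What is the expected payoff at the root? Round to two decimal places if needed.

B (Player 1): max(89, 8, 54) = 89
C (Chance): 1/3·28 + 1/3·48 + 1/3·64 = 46.67
Root (Player 2): min(89, 46.67) = 46.67

46.67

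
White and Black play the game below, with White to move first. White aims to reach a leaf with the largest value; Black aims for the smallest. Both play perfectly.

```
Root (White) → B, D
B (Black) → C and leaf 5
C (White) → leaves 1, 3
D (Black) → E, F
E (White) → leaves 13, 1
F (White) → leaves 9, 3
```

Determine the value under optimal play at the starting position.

9

C (White): max(1, 3) = 3
B (Black): min(3, 5) = 3
E (White): max(13, 1) = 13
F (White): max(9, 3) = 9
D (Black): min(13, 9) = 9
Root (White): max(3, 9) = 9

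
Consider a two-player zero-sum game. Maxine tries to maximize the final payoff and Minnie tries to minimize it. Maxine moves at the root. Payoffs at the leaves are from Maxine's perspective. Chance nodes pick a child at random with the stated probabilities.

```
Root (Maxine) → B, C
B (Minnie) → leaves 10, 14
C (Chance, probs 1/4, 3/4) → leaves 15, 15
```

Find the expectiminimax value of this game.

15

B (Minnie): min(10, 14) = 10
C (Chance): 1/4·15 + 3/4·15 = 15
Root (Maxine): max(10, 15) = 15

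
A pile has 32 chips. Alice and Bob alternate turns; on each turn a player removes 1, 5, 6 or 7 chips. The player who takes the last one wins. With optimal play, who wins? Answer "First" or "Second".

Mark each pile size as W (mover wins) or L (mover loses):
i:   0  1  2  3  4  5  6  7  8  9 10 11 12 13 14 15 16 17 18 19 20 21 22 23 24 25 26 27 28 29 30 31 32
     L  W  L  W  L  W  W  W  W  W  W  W  L  W  L  W  L  W  W  W  W  W  W  W  L  W  L  W  L  W  W  W  W
Position 32 is W, so the first player wins.

First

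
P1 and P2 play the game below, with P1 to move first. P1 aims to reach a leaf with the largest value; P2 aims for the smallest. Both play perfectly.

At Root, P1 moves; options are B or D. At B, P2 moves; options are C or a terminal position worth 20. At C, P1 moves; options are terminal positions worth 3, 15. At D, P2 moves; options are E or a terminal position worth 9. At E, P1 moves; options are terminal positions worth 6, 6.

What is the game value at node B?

15

C: max(3, 15) = 15
B: min(15, 20) = 15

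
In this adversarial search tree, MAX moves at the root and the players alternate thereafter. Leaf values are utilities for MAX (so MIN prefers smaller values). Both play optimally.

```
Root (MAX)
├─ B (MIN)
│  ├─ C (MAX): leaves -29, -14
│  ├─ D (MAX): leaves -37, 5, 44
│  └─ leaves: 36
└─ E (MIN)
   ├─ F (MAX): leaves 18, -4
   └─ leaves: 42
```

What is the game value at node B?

C: max(-29, -14) = -14
D: max(-37, 5, 44) = 44
B: min(-14, 44, 36) = -14

-14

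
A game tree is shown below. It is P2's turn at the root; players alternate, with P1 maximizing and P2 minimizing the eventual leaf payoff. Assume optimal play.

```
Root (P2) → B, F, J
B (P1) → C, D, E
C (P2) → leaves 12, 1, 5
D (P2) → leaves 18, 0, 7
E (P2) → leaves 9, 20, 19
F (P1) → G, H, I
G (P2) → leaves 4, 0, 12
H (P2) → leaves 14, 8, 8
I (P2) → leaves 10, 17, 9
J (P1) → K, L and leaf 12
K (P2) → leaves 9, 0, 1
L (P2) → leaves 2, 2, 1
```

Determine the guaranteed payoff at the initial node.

C (P2): min(12, 1, 5) = 1
D (P2): min(18, 0, 7) = 0
E (P2): min(9, 20, 19) = 9
B (P1): max(1, 0, 9) = 9
G (P2): min(4, 0, 12) = 0
H (P2): min(14, 8, 8) = 8
I (P2): min(10, 17, 9) = 9
F (P1): max(0, 8, 9) = 9
K (P2): min(9, 0, 1) = 0
L (P2): min(2, 2, 1) = 1
J (P1): max(0, 1, 12) = 12
Root (P2): min(9, 9, 12) = 9

9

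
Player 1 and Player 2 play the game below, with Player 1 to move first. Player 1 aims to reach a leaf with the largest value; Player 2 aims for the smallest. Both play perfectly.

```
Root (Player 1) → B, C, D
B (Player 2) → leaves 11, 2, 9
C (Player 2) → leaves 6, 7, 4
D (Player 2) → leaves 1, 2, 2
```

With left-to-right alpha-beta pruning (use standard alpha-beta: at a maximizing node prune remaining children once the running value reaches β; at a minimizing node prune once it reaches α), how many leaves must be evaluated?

B [α=-∞,β=+∞]: v=2
C [α=2,β=+∞]: v=4
D [α=4,β=+∞]: v=1 after child 1 ≤ α → α-cutoff, skip 2
Root [α=-∞,β=+∞]: v=4
Leaves evaluated: 7 of 9.

7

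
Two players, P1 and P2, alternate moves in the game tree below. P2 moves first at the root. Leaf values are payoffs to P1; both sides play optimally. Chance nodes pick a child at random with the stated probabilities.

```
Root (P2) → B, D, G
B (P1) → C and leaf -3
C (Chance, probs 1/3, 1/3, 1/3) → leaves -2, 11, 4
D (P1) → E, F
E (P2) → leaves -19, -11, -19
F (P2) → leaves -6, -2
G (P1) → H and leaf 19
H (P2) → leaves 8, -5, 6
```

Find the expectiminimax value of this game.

-6

C (Chance): 1/3·-2 + 1/3·11 + 1/3·4 = 4.33
B (P1): max(4.33, -3) = 4.33
E (P2): min(-19, -11, -19) = -19
F (P2): min(-6, -2) = -6
D (P1): max(-19, -6) = -6
H (P2): min(8, -5, 6) = -5
G (P1): max(-5, 19) = 19
Root (P2): min(4.33, -6, 19) = -6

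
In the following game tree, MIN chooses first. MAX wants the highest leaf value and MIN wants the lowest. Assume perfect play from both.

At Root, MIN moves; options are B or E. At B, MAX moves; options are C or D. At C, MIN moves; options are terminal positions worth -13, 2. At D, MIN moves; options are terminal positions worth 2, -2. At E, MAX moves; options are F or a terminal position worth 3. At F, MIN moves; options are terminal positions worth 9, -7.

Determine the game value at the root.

C (MIN): min(-13, 2) = -13
D (MIN): min(2, -2) = -2
B (MAX): max(-13, -2) = -2
F (MIN): min(9, -7) = -7
E (MAX): max(-7, 3) = 3
Root (MIN): min(-2, 3) = -2

-2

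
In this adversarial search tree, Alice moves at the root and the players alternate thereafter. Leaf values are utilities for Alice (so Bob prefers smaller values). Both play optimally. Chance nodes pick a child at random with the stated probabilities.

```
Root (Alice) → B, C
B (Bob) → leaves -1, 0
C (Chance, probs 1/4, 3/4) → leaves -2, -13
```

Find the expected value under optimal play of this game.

B (Bob): min(-1, 0) = -1
C (Chance): 1/4·-2 + 3/4·-13 = -10.25
Root (Alice): max(-1, -10.25) = -1

-1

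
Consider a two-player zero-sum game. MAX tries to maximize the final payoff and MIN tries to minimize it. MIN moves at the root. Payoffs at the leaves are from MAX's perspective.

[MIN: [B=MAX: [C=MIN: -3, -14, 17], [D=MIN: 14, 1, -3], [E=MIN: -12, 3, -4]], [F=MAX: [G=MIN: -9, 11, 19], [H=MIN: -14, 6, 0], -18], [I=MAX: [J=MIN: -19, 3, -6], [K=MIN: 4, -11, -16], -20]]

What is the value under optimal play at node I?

-16

J: min(-19, 3, -6) = -19
K: min(4, -11, -16) = -16
I: max(-19, -16, -20) = -16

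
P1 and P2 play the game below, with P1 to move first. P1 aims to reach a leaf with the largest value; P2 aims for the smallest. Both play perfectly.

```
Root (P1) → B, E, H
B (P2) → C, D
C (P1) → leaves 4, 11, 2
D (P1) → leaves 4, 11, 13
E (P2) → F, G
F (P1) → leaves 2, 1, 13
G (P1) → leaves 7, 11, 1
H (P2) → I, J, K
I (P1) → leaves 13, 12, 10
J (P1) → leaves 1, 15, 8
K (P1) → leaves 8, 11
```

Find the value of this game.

11

C (P1): max(4, 11, 2) = 11
D (P1): max(4, 11, 13) = 13
B (P2): min(11, 13) = 11
F (P1): max(2, 1, 13) = 13
G (P1): max(7, 11, 1) = 11
E (P2): min(13, 11) = 11
I (P1): max(13, 12, 10) = 13
J (P1): max(1, 15, 8) = 15
K (P1): max(8, 11) = 11
H (P2): min(13, 15, 11) = 11
Root (P1): max(11, 11, 11) = 11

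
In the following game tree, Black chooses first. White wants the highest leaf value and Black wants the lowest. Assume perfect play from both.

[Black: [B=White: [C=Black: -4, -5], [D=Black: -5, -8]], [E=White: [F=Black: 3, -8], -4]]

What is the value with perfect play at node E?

F: min(3, -8) = -8
E: max(-8, -4) = -4

-4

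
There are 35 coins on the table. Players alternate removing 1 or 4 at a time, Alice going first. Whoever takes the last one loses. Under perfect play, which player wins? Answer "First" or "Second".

First

Compute winning (W) and losing (L) positions by backward induction:
i:   0  1  2  3  4  5  6  7  8  9 10 11 12 13 14 15 16 17 18 19 20 21 22 23 24 25 26 27 28 29 30 31 32 33 34 35
     W  L  W  L  W  W  L  W  L  W  W  L  W  L  W  W  L  W  L  W  W  L  W  L  W  W  L  W  L  W  W  L  W  L  W  W
Position 35 is W, so the first player wins.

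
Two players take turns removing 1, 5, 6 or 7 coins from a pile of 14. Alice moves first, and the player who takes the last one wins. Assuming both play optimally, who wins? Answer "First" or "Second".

Compute winning (W) and losing (L) positions by backward induction:
i:   0  1  2  3  4  5  6  7  8  9 10 11 12 13 14
     L  W  L  W  L  W  W  W  W  W  W  W  L  W  L
Position 14 is L, so the second player wins.

Second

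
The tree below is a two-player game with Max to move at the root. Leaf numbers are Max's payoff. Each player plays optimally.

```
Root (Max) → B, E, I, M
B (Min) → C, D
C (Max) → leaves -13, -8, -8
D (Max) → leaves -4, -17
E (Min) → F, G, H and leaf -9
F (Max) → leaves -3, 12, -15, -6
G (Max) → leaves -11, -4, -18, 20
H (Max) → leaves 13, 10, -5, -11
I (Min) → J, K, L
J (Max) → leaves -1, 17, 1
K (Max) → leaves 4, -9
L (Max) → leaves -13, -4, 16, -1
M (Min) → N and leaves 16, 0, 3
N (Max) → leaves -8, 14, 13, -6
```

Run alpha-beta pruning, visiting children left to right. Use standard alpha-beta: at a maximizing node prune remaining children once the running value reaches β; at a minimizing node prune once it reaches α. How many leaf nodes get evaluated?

28

C [α=-∞,β=+∞]: v=-8
D [α=-∞,β=-8]: v=-4 after child 1 ≥ β → β-cutoff, skip 1
B [α=-∞,β=+∞]: v=-8
F [α=-8,β=+∞]: v=12
G [α=-8,β=12]: v=20
H [α=-8,β=12]: v=13 after child 1 ≥ β → β-cutoff, skip 3
E [α=-8,β=+∞]: v=-9
J [α=-8,β=+∞]: v=17
K [α=-8,β=17]: v=4
L [α=-8,β=4]: v=16 after child 3 ≥ β → β-cutoff, skip 1
I [α=-8,β=+∞]: v=4
N [α=4,β=+∞]: v=14
M [α=4,β=+∞]: v=0 after child 3 ≤ α → α-cutoff, skip 1
Root [α=-∞,β=+∞]: v=4
Leaves evaluated: 28 of 34.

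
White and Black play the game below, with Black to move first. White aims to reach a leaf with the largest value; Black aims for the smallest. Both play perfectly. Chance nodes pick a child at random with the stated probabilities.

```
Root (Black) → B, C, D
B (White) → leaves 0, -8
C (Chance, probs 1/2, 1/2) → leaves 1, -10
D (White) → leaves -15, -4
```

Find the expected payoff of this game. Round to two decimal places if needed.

-4.5

B (White): max(0, -8) = 0
C (Chance): 1/2·1 + 1/2·-10 = -4.5
D (White): max(-15, -4) = -4
Root (Black): min(0, -4.5, -4) = -4.5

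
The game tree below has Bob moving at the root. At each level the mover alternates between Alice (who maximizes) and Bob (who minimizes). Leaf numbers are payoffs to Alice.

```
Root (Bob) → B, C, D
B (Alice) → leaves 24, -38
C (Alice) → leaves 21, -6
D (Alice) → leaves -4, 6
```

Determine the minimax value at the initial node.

B (Alice): max(24, -38) = 24
C (Alice): max(21, -6) = 21
D (Alice): max(-4, 6) = 6
Root (Bob): min(24, 21, 6) = 6

6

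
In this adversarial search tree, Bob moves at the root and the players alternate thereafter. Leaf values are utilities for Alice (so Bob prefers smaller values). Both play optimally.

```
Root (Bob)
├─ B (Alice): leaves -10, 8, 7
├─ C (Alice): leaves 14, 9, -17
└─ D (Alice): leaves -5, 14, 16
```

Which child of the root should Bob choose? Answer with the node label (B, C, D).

B (Alice): max(-10, 8, 7) = 8
C (Alice): max(14, 9, -17) = 14
D (Alice): max(-5, 14, 16) = 16
Root (Bob): min(8, 14, 16) = 8
Bob picks the child with the lowest value: B (value 8).

B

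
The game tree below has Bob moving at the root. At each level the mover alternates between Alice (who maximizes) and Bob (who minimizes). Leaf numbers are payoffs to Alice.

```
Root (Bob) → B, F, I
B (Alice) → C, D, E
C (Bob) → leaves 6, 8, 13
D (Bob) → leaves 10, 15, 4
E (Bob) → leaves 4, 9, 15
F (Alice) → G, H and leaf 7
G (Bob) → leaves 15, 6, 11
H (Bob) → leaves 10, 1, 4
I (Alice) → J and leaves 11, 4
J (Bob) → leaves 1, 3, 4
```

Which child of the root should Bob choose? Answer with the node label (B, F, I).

B

C (Bob): min(6, 8, 13) = 6
D (Bob): min(10, 15, 4) = 4
E (Bob): min(4, 9, 15) = 4
B (Alice): max(6, 4, 4) = 6
G (Bob): min(15, 6, 11) = 6
H (Bob): min(10, 1, 4) = 1
F (Alice): max(6, 1, 7) = 7
J (Bob): min(1, 3, 4) = 1
I (Alice): max(1, 11, 4) = 11
Root (Bob): min(6, 7, 11) = 6
Bob picks the child with the lowest value: B (value 6).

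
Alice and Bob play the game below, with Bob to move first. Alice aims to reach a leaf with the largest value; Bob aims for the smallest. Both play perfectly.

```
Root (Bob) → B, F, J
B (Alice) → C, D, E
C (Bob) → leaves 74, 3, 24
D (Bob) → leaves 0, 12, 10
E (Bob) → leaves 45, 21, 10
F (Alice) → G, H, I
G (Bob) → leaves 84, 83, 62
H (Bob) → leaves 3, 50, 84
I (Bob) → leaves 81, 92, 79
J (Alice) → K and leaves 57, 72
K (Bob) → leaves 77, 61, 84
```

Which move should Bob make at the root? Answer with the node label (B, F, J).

B

C (Bob): min(74, 3, 24) = 3
D (Bob): min(0, 12, 10) = 0
E (Bob): min(45, 21, 10) = 10
B (Alice): max(3, 0, 10) = 10
G (Bob): min(84, 83, 62) = 62
H (Bob): min(3, 50, 84) = 3
I (Bob): min(81, 92, 79) = 79
F (Alice): max(62, 3, 79) = 79
K (Bob): min(77, 61, 84) = 61
J (Alice): max(61, 57, 72) = 72
Root (Bob): min(10, 79, 72) = 10
Bob picks the child with the lowest value: B (value 10).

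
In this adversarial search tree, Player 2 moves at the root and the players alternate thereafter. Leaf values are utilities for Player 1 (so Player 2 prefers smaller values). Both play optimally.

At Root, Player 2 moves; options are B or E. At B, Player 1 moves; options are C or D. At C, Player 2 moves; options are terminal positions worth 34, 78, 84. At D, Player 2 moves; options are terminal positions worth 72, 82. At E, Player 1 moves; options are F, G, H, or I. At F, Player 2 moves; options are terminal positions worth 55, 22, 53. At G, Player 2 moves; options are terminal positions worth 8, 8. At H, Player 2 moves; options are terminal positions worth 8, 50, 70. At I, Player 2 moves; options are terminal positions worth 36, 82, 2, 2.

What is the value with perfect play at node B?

72

C: min(34, 78, 84) = 34
D: min(72, 82) = 72
B: max(34, 72) = 72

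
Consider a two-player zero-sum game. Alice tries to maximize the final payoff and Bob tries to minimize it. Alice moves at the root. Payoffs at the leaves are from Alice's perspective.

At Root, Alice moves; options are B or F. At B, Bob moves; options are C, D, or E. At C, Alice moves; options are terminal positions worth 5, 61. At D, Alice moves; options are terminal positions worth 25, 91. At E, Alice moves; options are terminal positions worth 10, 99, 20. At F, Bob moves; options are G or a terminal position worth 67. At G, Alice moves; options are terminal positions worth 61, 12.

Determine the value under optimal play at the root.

61

C (Alice): max(5, 61) = 61
D (Alice): max(25, 91) = 91
E (Alice): max(10, 99, 20) = 99
B (Bob): min(61, 91, 99) = 61
G (Alice): max(61, 12) = 61
F (Bob): min(61, 67) = 61
Root (Alice): max(61, 61) = 61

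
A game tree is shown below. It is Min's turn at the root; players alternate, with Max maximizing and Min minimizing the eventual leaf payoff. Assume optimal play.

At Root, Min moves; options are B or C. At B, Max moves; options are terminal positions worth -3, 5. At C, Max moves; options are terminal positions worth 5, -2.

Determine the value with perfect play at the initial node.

5

B (Max): max(-3, 5) = 5
C (Max): max(5, -2) = 5
Root (Min): min(5, 5) = 5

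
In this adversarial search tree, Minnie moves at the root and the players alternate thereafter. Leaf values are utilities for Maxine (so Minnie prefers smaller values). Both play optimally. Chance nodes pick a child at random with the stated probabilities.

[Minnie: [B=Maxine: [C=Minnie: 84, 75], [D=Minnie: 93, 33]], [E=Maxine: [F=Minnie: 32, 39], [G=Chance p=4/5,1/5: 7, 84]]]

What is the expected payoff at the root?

C (Minnie): min(84, 75) = 75
D (Minnie): min(93, 33) = 33
B (Maxine): max(75, 33) = 75
F (Minnie): min(32, 39) = 32
G (Chance): 4/5·7 + 1/5·84 = 22.4
E (Maxine): max(32, 22.4) = 32
Root (Minnie): min(75, 32) = 32

32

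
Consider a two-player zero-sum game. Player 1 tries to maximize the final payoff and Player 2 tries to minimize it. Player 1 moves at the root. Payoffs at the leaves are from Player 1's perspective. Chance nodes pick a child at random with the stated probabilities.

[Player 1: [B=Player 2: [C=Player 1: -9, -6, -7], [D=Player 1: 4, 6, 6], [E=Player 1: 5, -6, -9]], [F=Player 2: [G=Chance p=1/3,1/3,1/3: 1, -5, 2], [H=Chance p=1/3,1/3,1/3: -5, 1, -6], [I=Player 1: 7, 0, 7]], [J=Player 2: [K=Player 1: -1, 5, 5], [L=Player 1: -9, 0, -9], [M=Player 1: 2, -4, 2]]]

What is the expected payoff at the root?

0

C (Player 1): max(-9, -6, -7) = -6
D (Player 1): max(4, 6, 6) = 6
E (Player 1): max(5, -6, -9) = 5
B (Player 2): min(-6, 6, 5) = -6
G (Chance): 1/3·1 + 1/3·-5 + 1/3·2 = -0.67
H (Chance): 1/3·-5 + 1/3·1 + 1/3·-6 = -3.33
I (Player 1): max(7, 0, 7) = 7
F (Player 2): min(-0.67, -3.33, 7) = -3.33
K (Player 1): max(-1, 5, 5) = 5
L (Player 1): max(-9, 0, -9) = 0
M (Player 1): max(2, -4, 2) = 2
J (Player 2): min(5, 0, 2) = 0
Root (Player 1): max(-6, -3.33, 0) = 0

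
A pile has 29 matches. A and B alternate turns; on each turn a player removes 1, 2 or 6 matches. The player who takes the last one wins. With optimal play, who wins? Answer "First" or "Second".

First

i:   0  1  2  3  4  5  6  7  8  9 10 11 12 13 14 15 16 17 18 19 20 21 22 23 24 25 26 27 28 29
     L  W  W  L  W  W  W  L  W  W  L  W  W  W  L  W  W  L  W  W  W  L  W  W  L  W  W  W  L  W
Position 29 is W, so the first player wins.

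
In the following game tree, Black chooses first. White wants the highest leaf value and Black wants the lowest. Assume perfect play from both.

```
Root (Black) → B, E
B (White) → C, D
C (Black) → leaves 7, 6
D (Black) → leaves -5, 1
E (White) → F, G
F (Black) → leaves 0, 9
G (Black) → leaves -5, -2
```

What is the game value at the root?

C (Black): min(7, 6) = 6
D (Black): min(-5, 1) = -5
B (White): max(6, -5) = 6
F (Black): min(0, 9) = 0
G (Black): min(-5, -2) = -5
E (White): max(0, -5) = 0
Root (Black): min(6, 0) = 0

0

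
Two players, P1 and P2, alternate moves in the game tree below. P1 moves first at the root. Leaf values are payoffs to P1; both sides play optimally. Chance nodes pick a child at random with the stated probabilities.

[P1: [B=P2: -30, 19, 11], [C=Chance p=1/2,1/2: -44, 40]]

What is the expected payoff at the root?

-2

B (P2): min(-30, 19, 11) = -30
C (Chance): 1/2·-44 + 1/2·40 = -2
Root (P1): max(-30, -2) = -2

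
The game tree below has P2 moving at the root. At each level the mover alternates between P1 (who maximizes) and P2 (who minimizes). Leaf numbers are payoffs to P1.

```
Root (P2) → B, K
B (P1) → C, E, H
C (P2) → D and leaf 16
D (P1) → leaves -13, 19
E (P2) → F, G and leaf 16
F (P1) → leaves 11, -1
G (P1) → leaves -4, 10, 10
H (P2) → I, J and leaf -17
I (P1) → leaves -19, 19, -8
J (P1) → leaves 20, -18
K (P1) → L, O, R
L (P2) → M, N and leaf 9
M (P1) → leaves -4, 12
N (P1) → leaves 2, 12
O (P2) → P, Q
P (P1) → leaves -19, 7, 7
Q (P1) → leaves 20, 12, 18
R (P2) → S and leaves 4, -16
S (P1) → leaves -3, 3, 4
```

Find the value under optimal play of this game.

9

D (P1): max(-13, 19) = 19
C (P2): min(19, 16) = 16
F (P1): max(11, -1) = 11
G (P1): max(-4, 10, 10) = 10
E (P2): min(11, 10, 16) = 10
I (P1): max(-19, 19, -8) = 19
J (P1): max(20, -18) = 20
H (P2): min(19, 20, -17) = -17
B (P1): max(16, 10, -17) = 16
M (P1): max(-4, 12) = 12
N (P1): max(2, 12) = 12
L (P2): min(12, 12, 9) = 9
P (P1): max(-19, 7, 7) = 7
Q (P1): max(20, 12, 18) = 20
O (P2): min(7, 20) = 7
S (P1): max(-3, 3, 4) = 4
R (P2): min(4, 4, -16) = -16
K (P1): max(9, 7, -16) = 9
Root (P2): min(16, 9) = 9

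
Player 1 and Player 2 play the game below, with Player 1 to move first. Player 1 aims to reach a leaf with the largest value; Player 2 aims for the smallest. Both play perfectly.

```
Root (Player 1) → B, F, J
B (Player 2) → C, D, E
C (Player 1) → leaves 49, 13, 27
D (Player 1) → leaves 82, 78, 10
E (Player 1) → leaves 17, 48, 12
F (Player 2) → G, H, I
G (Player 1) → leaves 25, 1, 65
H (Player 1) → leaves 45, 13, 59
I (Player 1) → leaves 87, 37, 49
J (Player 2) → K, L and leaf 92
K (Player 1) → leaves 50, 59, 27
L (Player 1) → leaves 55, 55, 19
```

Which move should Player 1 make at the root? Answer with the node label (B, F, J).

F

C (Player 1): max(49, 13, 27) = 49
D (Player 1): max(82, 78, 10) = 82
E (Player 1): max(17, 48, 12) = 48
B (Player 2): min(49, 82, 48) = 48
G (Player 1): max(25, 1, 65) = 65
H (Player 1): max(45, 13, 59) = 59
I (Player 1): max(87, 37, 49) = 87
F (Player 2): min(65, 59, 87) = 59
K (Player 1): max(50, 59, 27) = 59
L (Player 1): max(55, 55, 19) = 55
J (Player 2): min(59, 55, 92) = 55
Root (Player 1): max(48, 59, 55) = 59
Player 1 picks the child with the highest value: F (value 59).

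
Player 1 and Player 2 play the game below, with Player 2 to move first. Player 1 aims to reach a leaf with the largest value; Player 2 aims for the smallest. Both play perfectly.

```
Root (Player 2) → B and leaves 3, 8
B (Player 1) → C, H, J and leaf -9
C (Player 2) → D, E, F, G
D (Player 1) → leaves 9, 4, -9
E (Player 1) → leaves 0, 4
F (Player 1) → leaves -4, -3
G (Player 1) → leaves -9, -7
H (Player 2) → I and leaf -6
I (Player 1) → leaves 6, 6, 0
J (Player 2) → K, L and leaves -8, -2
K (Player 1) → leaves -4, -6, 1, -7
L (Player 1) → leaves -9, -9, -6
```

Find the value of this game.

-6

D (Player 1): max(9, 4, -9) = 9
E (Player 1): max(0, 4) = 4
F (Player 1): max(-4, -3) = -3
G (Player 1): max(-9, -7) = -7
C (Player 2): min(9, 4, -3, -7) = -7
I (Player 1): max(6, 6, 0) = 6
H (Player 2): min(6, -6) = -6
K (Player 1): max(-4, -6, 1, -7) = 1
L (Player 1): max(-9, -9, -6) = -6
J (Player 2): min(1, -6, -8, -2) = -8
B (Player 1): max(-7, -6, -8, -9) = -6
Root (Player 2): min(-6, 3, 8) = -6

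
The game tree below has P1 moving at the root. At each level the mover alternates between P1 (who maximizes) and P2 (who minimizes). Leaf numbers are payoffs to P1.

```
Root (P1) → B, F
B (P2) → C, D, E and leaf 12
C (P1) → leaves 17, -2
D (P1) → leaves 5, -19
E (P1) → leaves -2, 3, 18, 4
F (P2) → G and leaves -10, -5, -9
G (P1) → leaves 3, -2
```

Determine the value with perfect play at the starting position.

C (P1): max(17, -2) = 17
D (P1): max(5, -19) = 5
E (P1): max(-2, 3, 18, 4) = 18
B (P2): min(17, 5, 18, 12) = 5
G (P1): max(3, -2) = 3
F (P2): min(3, -10, -5, -9) = -10
Root (P1): max(5, -10) = 5

5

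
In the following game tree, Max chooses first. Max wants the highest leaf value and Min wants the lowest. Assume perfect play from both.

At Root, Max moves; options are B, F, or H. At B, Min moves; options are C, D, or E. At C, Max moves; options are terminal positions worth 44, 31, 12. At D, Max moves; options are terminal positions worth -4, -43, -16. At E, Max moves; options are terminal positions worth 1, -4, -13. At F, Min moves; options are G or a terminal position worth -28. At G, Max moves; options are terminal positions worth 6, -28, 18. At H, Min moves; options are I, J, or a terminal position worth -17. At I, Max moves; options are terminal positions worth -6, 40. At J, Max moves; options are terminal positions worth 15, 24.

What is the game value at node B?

C: max(44, 31, 12) = 44
D: max(-4, -43, -16) = -4
E: max(1, -4, -13) = 1
B: min(44, -4, 1) = -4

-4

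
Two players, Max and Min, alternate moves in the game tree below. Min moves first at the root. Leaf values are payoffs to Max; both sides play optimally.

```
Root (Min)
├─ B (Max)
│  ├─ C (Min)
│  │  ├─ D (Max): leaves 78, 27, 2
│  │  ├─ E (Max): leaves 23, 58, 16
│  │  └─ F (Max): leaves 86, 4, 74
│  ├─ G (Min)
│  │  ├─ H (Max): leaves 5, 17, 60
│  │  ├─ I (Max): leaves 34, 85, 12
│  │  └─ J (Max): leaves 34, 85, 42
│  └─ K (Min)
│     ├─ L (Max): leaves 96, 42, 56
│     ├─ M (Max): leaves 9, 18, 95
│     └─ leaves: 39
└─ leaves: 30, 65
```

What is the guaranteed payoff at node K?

39

L: max(96, 42, 56) = 96
M: max(9, 18, 95) = 95
K: min(96, 95, 39) = 39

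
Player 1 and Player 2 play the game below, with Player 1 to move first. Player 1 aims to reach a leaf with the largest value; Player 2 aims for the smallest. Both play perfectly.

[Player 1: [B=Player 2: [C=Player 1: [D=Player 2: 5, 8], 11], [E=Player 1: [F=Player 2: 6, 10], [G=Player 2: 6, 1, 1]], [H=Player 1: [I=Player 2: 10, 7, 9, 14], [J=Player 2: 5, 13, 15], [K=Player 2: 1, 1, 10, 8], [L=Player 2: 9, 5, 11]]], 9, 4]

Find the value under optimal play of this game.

D (Player 2): min(5, 8) = 5
C (Player 1): max(5, 11) = 11
F (Player 2): min(6, 10) = 6
G (Player 2): min(6, 1, 1) = 1
E (Player 1): max(6, 1) = 6
I (Player 2): min(10, 7, 9, 14) = 7
J (Player 2): min(5, 13, 15) = 5
K (Player 2): min(1, 1, 10, 8) = 1
L (Player 2): min(9, 5, 11) = 5
H (Player 1): max(7, 5, 1, 5) = 7
B (Player 2): min(11, 6, 7) = 6
Root (Player 1): max(6, 9, 4) = 9

9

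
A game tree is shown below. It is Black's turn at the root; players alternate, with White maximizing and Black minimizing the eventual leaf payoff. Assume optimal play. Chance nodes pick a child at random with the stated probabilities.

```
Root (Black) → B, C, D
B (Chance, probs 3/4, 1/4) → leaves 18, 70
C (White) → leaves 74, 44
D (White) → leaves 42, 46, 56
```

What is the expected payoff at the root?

31

B (Chance): 3/4·18 + 1/4·70 = 31
C (White): max(74, 44) = 74
D (White): max(42, 46, 56) = 56
Root (Black): min(31, 74, 56) = 31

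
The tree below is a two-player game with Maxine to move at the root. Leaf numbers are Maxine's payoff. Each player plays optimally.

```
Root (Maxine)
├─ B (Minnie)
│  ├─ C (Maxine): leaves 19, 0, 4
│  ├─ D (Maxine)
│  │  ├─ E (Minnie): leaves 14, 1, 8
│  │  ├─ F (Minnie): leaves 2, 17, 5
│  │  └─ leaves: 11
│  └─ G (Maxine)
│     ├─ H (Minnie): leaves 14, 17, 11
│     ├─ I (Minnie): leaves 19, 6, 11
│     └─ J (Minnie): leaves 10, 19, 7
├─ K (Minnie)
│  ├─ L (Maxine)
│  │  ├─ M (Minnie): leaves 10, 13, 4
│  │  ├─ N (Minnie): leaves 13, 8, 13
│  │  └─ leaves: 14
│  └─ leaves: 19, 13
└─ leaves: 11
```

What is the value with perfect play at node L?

14

M: min(10, 13, 4) = 4
N: min(13, 8, 13) = 8
L: max(4, 8, 14) = 14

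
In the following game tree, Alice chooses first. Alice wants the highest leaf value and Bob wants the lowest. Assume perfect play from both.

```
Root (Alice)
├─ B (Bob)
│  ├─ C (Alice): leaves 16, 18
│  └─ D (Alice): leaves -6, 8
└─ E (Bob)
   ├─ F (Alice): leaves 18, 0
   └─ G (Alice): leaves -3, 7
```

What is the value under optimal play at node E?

7

F: max(18, 0) = 18
G: max(-3, 7) = 7
E: min(18, 7) = 7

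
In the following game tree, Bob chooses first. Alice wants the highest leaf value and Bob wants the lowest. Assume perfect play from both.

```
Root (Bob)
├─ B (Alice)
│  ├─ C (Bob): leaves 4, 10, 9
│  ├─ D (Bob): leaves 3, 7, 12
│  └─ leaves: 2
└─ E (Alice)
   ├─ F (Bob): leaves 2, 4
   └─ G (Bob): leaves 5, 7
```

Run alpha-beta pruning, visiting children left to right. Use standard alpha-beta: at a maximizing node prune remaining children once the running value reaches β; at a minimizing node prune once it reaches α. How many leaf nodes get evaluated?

9

C [α=-∞,β=+∞]: v=4
D [α=4,β=+∞]: v=3 after child 1 ≤ α → α-cutoff, skip 2
B [α=-∞,β=+∞]: v=4
F [α=-∞,β=4]: v=2
G [α=2,β=4]: v=5
E [α=-∞,β=4]: v=5
Root [α=-∞,β=+∞]: v=4
Leaves evaluated: 9 of 11.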